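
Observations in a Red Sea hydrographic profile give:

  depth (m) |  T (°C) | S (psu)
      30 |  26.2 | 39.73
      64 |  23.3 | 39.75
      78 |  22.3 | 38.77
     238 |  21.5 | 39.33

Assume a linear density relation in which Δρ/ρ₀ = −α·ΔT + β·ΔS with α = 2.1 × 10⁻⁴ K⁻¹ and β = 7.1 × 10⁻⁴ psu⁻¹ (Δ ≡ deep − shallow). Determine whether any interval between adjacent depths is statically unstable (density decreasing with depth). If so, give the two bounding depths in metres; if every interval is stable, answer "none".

64–78 m

Evaluate Δρ/ρ₀ = −αΔT + βΔS across each adjacent pair:
  30–64 m: −αΔT+βΔS = −(2.1 × 10⁻⁴)(-2.9)+(7.1 × 10⁻⁴)(+0.02) = 6.2 × 10⁻⁴ → stable
  64–78 m: −αΔT+βΔS = −(2.1 × 10⁻⁴)(-1.0)+(7.1 × 10⁻⁴)(-0.98) = -4.9 × 10⁻⁴ → UNSTABLE
  78–238 m: −αΔT+βΔS = −(2.1 × 10⁻⁴)(-0.8)+(7.1 × 10⁻⁴)(+0.56) = 5.7 × 10⁻⁴ → stable
The 64–78 m interval has Δρ < 0: lighter water underlies denser water.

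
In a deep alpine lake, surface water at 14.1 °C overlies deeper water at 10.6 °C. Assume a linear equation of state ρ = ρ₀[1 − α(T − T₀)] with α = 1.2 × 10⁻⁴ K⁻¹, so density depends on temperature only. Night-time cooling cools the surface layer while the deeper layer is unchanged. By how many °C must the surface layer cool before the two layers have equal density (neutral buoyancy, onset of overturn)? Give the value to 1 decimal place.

3.5 °C

With temperature the only control, equal density requires T_surf′ = T_deep.
T_surf′ = 10.6 °C.
Cooling required: 14.1 − 10.6 = 3.5 °C.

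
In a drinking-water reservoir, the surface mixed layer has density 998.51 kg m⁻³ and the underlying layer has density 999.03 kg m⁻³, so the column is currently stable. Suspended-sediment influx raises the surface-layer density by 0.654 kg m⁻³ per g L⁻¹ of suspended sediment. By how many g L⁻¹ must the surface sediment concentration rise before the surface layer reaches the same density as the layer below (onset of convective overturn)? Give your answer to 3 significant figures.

0.795 g L⁻¹

Density deficit of the surface layer: 999.03 − 998.51 = 0.52 kg m⁻³.
Required change = 0.52 / 0.654 = 0.795 g L⁻¹.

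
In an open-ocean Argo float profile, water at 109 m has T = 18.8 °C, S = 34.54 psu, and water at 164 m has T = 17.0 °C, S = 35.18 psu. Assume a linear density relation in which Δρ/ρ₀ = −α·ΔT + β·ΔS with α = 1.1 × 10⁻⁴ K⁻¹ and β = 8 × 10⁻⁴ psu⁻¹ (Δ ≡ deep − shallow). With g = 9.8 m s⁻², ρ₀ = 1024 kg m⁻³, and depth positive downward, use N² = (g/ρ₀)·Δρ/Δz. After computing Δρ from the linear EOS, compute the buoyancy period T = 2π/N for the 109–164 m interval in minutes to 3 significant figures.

9.31 min

ΔT = -1.8 K, ΔS = +0.64 psu (deep − shallow).
Δρ/ρ₀ = −αΔT + βΔS = 1.98 × 10⁻⁴ + 5.12 × 10⁻⁴ = 7.10 × 10⁻⁴, so Δρ ≈ 0.7270 kg m⁻³.
N² = (g/ρ₀)·Δρ/Δz = g·(Δρ/ρ₀)/Δz = 9.8 × 7.10 × 10⁻⁴ / 55 = 1.2651 × 10⁻⁴ s⁻².
N = √(1.2651 × 10⁻⁴) = 0.011248 rad s⁻¹ → T = 2π/N = 558.60 s = 9.3100 min ≈ 9.31 min.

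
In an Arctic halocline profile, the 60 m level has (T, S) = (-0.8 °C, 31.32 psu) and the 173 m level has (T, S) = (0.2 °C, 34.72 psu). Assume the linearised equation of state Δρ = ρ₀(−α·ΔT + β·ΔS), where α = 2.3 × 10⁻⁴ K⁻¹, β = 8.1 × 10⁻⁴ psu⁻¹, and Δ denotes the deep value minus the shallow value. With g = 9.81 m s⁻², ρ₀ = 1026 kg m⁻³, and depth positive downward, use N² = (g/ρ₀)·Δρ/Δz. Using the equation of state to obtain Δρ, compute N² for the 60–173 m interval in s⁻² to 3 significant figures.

ΔT = +1.0 K, ΔS = +3.40 psu (deep − shallow).
Δρ/ρ₀ = −αΔT + βΔS = -2.30 × 10⁻⁴ + 2.754 × 10⁻³ = 2.524 × 10⁻³, so Δρ ≈ 2.590 kg m⁻³.
N² = (g/ρ₀)·Δρ/Δz = g·(Δρ/ρ₀)/Δz = 9.81 × 2.524 × 10⁻³ / 113 = 2.1912 × 10⁻⁴ s⁻² ≈ 2.19 × 10⁻⁴ s⁻².

2.19 × 10⁻⁴ s⁻²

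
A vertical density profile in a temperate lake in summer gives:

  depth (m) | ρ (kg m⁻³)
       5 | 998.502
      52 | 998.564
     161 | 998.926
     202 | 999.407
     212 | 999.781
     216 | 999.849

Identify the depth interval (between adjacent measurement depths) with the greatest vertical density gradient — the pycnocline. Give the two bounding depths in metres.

202–212 m

Compute the density gradient over each adjacent pair:
  5–52 m: Δρ/Δz = 0.062/47 = 1.3 × 10⁻³ kg m⁻⁴
  52–161 m: Δρ/Δz = 0.362/109 = 3.3 × 10⁻³ kg m⁻⁴
  161–202 m: Δρ/Δz = 0.481/41 = 0.012 kg m⁻⁴
  202–212 m: Δρ/Δz = 0.374/10 = 0.037 kg m⁻⁴
  212–216 m: Δρ/Δz = 0.068/4 = 0.017 kg m⁻⁴
The largest gradient is in the 202–212 m interval — the pycnocline.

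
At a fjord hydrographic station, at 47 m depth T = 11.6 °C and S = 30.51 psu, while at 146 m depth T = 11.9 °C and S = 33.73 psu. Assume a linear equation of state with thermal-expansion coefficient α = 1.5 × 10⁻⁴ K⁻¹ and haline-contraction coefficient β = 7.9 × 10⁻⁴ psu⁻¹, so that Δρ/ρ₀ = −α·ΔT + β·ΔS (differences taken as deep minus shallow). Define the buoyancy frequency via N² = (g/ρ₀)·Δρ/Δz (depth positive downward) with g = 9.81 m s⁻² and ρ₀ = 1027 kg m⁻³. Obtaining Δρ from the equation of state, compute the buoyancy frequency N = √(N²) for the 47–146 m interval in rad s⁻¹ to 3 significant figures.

ΔT = +0.3 K, ΔS = +3.22 psu (deep − shallow).
Δρ/ρ₀ = −αΔT + βΔS = -4.50 × 10⁻⁵ + 2.5438 × 10⁻³ = 2.4988 × 10⁻³, so Δρ ≈ 2.566 kg m⁻³.
N² = (g/ρ₀)·Δρ/Δz = g·(Δρ/ρ₀)/Δz = 9.81 × 2.4988 × 10⁻³ / 99 = 2.4761 × 10⁻⁴ s⁻².
N = √(2.4761 × 10⁻⁴) = 0.015736 rad s⁻¹ ≈ 0.0157 rad s⁻¹.

0.0157 rad s⁻¹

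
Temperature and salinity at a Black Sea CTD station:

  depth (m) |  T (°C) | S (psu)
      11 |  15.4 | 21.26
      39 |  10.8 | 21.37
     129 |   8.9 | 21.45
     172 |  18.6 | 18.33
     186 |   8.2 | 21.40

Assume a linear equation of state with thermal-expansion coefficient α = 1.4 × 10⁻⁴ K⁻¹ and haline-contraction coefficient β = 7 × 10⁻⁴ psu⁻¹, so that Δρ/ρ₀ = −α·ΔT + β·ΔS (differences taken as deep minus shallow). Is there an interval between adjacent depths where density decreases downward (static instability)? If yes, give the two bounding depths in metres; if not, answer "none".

129–172 m

Evaluate Δρ/ρ₀ = −αΔT + βΔS across each adjacent pair:
  11–39 m: −αΔT+βΔS = −(1.4 × 10⁻⁴)(-4.6)+(7 × 10⁻⁴)(+0.11) = 7.2 × 10⁻⁴ → stable
  39–129 m: −αΔT+βΔS = −(1.4 × 10⁻⁴)(-1.9)+(7 × 10⁻⁴)(+0.08) = 3.2 × 10⁻⁴ → stable
  129–172 m: −αΔT+βΔS = −(1.4 × 10⁻⁴)(+9.7)+(7 × 10⁻⁴)(-3.12) = -3.5 × 10⁻³ → UNSTABLE
  172–186 m: −αΔT+βΔS = −(1.4 × 10⁻⁴)(-10.4)+(7 × 10⁻⁴)(+3.07) = 3.6 × 10⁻³ → stable
The 129–172 m interval has Δρ < 0: lighter water underlies denser water.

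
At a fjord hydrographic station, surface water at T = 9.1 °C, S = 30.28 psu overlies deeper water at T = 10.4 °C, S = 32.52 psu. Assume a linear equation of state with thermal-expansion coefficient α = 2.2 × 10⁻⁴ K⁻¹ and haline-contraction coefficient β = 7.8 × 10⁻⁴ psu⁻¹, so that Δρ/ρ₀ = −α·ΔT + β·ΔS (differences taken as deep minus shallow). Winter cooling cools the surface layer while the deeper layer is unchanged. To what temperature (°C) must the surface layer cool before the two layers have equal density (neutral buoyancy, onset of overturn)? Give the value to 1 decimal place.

2.5 °C

Neutral buoyancy requires Δρ = 0, i.e. −α(T_deep − T_surf′) + β(S_deep − S_surf) = 0.
T_surf′ = T_deep − (β/α)·ΔS = 10.4 − (7.8 × 10⁻⁴/2.2 × 10⁻⁴)·(+2.24) = 2.458 °C.
Cooling required: 9.1 − (2.458) = 6.642 °C.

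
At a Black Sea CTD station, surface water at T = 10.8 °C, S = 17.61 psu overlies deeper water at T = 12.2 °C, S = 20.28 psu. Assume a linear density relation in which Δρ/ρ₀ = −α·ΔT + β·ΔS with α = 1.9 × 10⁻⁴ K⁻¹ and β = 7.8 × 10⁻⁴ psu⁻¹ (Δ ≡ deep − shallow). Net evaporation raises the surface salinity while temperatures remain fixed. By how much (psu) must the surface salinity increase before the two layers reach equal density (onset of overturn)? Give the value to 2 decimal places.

Neutral buoyancy requires −α(T_deep − T_surf) + β(S_deep − S_surf′) = 0.
S_surf′ = S_deep − (α/β)·ΔT = 20.28 − (1.9 × 10⁻⁴/7.8 × 10⁻⁴)·(+1.4) = 19.9390 psu.
Increase required: 19.9390 − 17.61 = 2.3290 psu.

2.33 psu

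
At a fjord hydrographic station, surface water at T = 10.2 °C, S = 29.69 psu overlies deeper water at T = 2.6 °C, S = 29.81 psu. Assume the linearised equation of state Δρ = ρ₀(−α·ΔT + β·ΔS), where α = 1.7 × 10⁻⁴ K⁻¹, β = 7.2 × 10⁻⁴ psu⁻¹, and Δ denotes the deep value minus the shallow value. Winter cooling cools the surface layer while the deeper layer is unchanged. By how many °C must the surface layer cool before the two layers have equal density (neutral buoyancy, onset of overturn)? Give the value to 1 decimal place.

8.1 °C

Neutral buoyancy requires Δρ = 0, i.e. −α(T_deep − T_surf′) + β(S_deep − S_surf) = 0.
T_surf′ = T_deep − (β/α)·ΔS = 2.6 − (7.2 × 10⁻⁴/1.7 × 10⁻⁴)·(+0.12) = 2.092 °C.
Cooling required: 10.2 − (2.092) = 8.108 °C.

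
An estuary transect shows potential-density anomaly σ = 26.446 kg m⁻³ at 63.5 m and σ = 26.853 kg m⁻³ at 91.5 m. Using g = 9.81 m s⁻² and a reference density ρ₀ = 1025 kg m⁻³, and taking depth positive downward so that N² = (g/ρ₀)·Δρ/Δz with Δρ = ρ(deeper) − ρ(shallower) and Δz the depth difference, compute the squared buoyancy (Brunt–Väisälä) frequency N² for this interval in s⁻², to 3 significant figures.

Δρ = 1026.853 − 1026.446 = 0.407 kg m⁻³ over Δz = 91.5 − 63.5 = 28 m.
N² = (9.81/1025) × (0.407/28) = 1.3912 × 10⁻⁴ s⁻² ≈ 1.39 × 10⁻⁴ s⁻².

1.39 × 10⁻⁴ s⁻²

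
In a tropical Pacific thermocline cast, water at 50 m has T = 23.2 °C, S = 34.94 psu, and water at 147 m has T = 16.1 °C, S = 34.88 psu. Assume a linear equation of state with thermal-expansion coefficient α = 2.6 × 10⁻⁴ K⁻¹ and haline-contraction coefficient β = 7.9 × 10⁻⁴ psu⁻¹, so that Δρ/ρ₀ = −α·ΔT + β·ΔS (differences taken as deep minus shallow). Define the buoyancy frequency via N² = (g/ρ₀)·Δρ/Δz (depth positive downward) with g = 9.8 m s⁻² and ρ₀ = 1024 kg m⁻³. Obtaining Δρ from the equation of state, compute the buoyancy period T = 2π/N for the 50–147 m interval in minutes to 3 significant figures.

7.77 min

ΔT = -7.1 K, ΔS = -0.06 psu (deep − shallow).
Δρ/ρ₀ = −αΔT + βΔS = 1.846 × 10⁻³ − 4.74 × 10⁻⁵ = 1.7986 × 10⁻³, so Δρ ≈ 1.842 kg m⁻³.
N² = (g/ρ₀)·Δρ/Δz = g·(Δρ/ρ₀)/Δz = 9.8 × 1.7986 × 10⁻³ / 97 = 1.8171 × 10⁻⁴ s⁻².
N = √(1.8171 × 10⁻⁴) = 0.013480 rad s⁻¹ → T = 2π/N = 466.11 s = 7.7685 min ≈ 7.77 min.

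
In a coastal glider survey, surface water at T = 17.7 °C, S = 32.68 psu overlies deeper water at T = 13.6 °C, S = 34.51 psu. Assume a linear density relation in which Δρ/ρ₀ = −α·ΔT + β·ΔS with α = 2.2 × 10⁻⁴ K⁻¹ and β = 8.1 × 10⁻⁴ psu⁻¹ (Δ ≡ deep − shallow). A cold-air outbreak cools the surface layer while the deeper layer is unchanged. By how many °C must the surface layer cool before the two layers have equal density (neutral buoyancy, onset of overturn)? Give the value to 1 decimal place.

Neutral buoyancy requires Δρ = 0, i.e. −α(T_deep − T_surf′) + β(S_deep − S_surf) = 0.
T_surf′ = T_deep − (β/α)·ΔS = 13.6 − (8.1 × 10⁻⁴/2.2 × 10⁻⁴)·(+1.83) = 6.862 °C.
Cooling required: 17.7 − (6.862) = 10.838 °C.

10.8 °C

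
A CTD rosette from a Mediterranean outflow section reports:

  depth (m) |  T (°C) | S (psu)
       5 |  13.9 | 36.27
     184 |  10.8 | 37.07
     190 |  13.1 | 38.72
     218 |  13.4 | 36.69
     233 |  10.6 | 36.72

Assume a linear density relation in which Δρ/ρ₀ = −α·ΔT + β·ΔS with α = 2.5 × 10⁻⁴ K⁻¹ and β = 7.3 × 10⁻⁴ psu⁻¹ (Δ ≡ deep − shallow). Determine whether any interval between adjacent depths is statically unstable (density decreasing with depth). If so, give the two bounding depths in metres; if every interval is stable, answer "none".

Evaluate Δρ/ρ₀ = −αΔT + βΔS across each adjacent pair:
  5–184 m: −αΔT+βΔS = −(2.5 × 10⁻⁴)(-3.1)+(7.3 × 10⁻⁴)(+0.80) = 1.4 × 10⁻³ → stable
  184–190 m: −αΔT+βΔS = −(2.5 × 10⁻⁴)(+2.3)+(7.3 × 10⁻⁴)(+1.65) = 6.3 × 10⁻⁴ → stable
  190–218 m: −αΔT+βΔS = −(2.5 × 10⁻⁴)(+0.3)+(7.3 × 10⁻⁴)(-2.03) = -1.6 × 10⁻³ → UNSTABLE
  218–233 m: −αΔT+βΔS = −(2.5 × 10⁻⁴)(-2.8)+(7.3 × 10⁻⁴)(+0.03) = 7.2 × 10⁻⁴ → stable
The 190–218 m interval has Δρ < 0: lighter water underlies denser water.

190–218 m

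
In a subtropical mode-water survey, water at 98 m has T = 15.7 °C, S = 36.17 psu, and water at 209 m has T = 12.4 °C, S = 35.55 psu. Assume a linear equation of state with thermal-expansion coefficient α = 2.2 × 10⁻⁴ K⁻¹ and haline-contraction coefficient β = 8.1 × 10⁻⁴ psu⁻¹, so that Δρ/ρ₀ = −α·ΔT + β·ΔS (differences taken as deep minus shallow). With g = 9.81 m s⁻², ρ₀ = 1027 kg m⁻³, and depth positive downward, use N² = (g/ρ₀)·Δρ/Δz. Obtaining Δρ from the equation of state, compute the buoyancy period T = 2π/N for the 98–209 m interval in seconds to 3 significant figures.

ΔT = -3.3 K, ΔS = -0.62 psu (deep − shallow).
Δρ/ρ₀ = −αΔT + βΔS = 7.26 × 10⁻⁴ − 5.022 × 10⁻⁴ = 2.238 × 10⁻⁴, so Δρ ≈ 0.2298 kg m⁻³.
N² = (g/ρ₀)·Δρ/Δz = g·(Δρ/ρ₀)/Δz = 9.81 × 2.238 × 10⁻⁴ / 111 = 1.9779 × 10⁻⁵ s⁻².
N = √(1.9779 × 10⁻⁵) = 4.4474 × 10⁻³ rad s⁻¹ → T = 2π/N = 1.4128 × 10³ s ≈ 1.41 × 10³ s.

1.41 × 10³ s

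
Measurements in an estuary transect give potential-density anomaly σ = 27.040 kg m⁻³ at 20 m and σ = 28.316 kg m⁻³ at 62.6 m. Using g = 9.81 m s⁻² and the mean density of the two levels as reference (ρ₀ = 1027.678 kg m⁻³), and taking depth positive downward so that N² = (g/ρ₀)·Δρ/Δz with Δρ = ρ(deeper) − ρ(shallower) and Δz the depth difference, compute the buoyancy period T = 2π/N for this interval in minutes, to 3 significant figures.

6.19 min

Δρ = 1028.316 − 1027.040 = 1.276 kg m⁻³ over Δz = 62.6 − 20 = 42.6 m.
N² = (9.81/1027.678) × (1.276/42.6) = 2.8593 × 10⁻⁴ s⁻².
N = √(2.8593 × 10⁻⁴) = 0.016909 rad s⁻¹, so T = 2π/N = 371.59 s = 6.1932 min ≈ 6.19 min.
Since Δρ > 0 the layer is stably stratified.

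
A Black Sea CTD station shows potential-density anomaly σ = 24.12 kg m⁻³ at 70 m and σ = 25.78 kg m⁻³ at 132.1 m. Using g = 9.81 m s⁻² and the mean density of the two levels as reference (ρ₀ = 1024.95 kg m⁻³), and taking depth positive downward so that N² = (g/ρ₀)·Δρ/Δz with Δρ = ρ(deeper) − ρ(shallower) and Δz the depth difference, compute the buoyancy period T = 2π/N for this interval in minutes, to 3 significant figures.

6.55 min

Δρ = 1025.78 − 1024.12 = 1.66 kg m⁻³ over Δz = 132.1 − 70 = 62.1 m.
N² = (9.81/1024.95) × (1.66/62.1) = 2.5585 × 10⁻⁴ s⁻².
N = √(2.5585 × 10⁻⁴) = 0.015995 rad s⁻¹, so T = 2π/N = 392.82 s = 6.5470 min ≈ 6.55 min.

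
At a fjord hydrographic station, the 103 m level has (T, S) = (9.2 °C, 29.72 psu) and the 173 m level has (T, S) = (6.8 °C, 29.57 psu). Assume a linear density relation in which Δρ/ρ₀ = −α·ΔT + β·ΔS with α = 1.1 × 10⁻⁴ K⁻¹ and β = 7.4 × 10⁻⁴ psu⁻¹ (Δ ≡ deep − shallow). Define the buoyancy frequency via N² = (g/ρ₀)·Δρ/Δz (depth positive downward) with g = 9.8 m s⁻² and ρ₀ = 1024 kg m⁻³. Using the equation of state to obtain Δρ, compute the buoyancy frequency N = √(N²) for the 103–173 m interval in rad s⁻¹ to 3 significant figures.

ΔT = -2.4 K, ΔS = -0.15 psu (deep − shallow).
Δρ/ρ₀ = −αΔT + βΔS = 2.64 × 10⁻⁴ − 1.11 × 10⁻⁴ = 1.53 × 10⁻⁴, so Δρ ≈ 0.1567 kg m⁻³.
N² = (g/ρ₀)·Δρ/Δz = g·(Δρ/ρ₀)/Δz = 9.8 × 1.53 × 10⁻⁴ / 70 = 2.1420 × 10⁻⁵ s⁻².
N = √(2.1420 × 10⁻⁵) = 4.6282 × 10⁻³ rad s⁻¹ ≈ 4.63 × 10⁻³ rad s⁻¹.

4.63 × 10⁻³ rad s⁻¹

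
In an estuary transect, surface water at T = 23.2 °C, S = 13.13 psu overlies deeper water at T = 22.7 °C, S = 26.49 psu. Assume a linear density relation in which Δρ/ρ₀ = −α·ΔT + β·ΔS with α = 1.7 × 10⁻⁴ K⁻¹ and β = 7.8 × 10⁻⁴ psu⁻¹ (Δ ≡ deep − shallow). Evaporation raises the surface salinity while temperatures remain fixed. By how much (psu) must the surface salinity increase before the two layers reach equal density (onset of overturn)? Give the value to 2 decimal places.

Neutral buoyancy requires −α(T_deep − T_surf) + β(S_deep − S_surf′) = 0.
S_surf′ = S_deep − (α/β)·ΔT = 26.49 − (1.7 × 10⁻⁴/7.8 × 10⁻⁴)·(-0.5) = 26.5990 psu.
Increase required: 26.5990 − 13.13 = 13.4690 psu.

13.47 psu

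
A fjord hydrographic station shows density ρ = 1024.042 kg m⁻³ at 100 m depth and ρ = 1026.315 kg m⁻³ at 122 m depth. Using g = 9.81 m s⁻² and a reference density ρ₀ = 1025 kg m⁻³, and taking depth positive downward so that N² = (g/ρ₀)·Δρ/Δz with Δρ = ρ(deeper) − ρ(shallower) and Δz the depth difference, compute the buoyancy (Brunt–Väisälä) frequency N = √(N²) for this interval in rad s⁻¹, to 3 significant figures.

Δρ = 1026.315 − 1024.042 = 2.273 kg m⁻³ over Δz = 122 − 100 = 22 m.
N² = (9.81/1025) × (2.273/22) = 9.8883 × 10⁻⁴ s⁻².
N = √(9.8883 × 10⁻⁴) = 0.031446 rad s⁻¹ ≈ 0.0314 rad s⁻¹.

0.0314 rad s⁻¹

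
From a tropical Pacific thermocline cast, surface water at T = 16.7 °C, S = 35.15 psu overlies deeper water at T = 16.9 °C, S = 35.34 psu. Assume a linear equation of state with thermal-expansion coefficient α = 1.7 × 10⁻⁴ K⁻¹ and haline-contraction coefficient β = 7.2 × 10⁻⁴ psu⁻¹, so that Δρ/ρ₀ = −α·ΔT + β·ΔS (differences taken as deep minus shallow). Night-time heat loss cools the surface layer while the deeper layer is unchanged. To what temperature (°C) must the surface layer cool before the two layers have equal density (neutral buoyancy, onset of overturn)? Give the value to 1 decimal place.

16.1 °C

Neutral buoyancy requires Δρ = 0, i.e. −α(T_deep − T_surf′) + β(S_deep − S_surf) = 0.
T_surf′ = T_deep − (β/α)·ΔS = 16.9 − (7.2 × 10⁻⁴/1.7 × 10⁻⁴)·(+0.19) = 16.095 °C.
Cooling required: 16.7 − (16.095) = 0.605 °C.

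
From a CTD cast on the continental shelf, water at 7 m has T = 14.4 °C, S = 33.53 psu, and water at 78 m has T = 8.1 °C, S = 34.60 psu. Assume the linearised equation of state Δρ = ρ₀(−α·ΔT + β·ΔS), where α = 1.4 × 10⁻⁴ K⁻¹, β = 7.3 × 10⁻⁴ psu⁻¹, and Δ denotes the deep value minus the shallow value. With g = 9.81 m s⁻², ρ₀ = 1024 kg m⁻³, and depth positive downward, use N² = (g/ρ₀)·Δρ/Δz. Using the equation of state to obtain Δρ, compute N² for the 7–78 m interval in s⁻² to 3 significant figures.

ΔT = -6.3 K, ΔS = +1.07 psu (deep − shallow).
Δρ/ρ₀ = −αΔT + βΔS = 8.82 × 10⁻⁴ + 7.811 × 10⁻⁴ = 1.6631 × 10⁻³, so Δρ ≈ 1.703 kg m⁻³.
N² = (g/ρ₀)·Δρ/Δz = g·(Δρ/ρ₀)/Δz = 9.81 × 1.6631 × 10⁻³ / 71 = 2.2979 × 10⁻⁴ s⁻² ≈ 2.30 × 10⁻⁴ s⁻².

2.30 × 10⁻⁴ s⁻²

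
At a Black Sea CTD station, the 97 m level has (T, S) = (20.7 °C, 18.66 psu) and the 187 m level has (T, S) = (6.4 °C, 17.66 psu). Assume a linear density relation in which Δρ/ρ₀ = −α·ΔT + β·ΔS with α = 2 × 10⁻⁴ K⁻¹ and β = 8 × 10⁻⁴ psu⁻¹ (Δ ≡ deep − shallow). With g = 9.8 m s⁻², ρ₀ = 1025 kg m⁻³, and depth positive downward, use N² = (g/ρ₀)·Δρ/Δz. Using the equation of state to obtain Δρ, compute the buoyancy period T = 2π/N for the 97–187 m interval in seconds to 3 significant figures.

420 s

ΔT = -14.3 K, ΔS = -1.00 psu (deep − shallow).
Δρ/ρ₀ = −αΔT + βΔS = 2.86 × 10⁻³ − 8.00 × 10⁻⁴ = 2.06 × 10⁻³, so Δρ ≈ 2.112 kg m⁻³.
N² = (g/ρ₀)·Δρ/Δz = g·(Δρ/ρ₀)/Δz = 9.8 × 2.06 × 10⁻³ / 90 = 2.2431 × 10⁻⁴ s⁻².
N = √(2.2431 × 10⁻⁴) = 0.014977 rad s⁻¹ → T = 2π/N = 419.52 s ≈ 420 s.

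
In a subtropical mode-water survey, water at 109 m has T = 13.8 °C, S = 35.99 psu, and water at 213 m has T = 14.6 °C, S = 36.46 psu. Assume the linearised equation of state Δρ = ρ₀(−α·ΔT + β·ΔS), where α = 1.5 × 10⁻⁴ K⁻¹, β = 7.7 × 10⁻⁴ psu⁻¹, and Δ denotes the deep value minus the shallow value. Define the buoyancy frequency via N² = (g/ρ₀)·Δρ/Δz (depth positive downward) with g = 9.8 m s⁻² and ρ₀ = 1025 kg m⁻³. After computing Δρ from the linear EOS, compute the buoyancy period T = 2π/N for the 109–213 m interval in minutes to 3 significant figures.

ΔT = +0.8 K, ΔS = +0.47 psu (deep − shallow).
Δρ/ρ₀ = −αΔT + βΔS = -1.20 × 10⁻⁴ + 3.619 × 10⁻⁴ = 2.419 × 10⁻⁴, so Δρ ≈ 0.2479 kg m⁻³.
N² = (g/ρ₀)·Δρ/Δz = g·(Δρ/ρ₀)/Δz = 9.8 × 2.419 × 10⁻⁴ / 104 = 2.2794 × 10⁻⁵ s⁻².
N = √(2.2794 × 10⁻⁵) = 4.7743 × 10⁻³ rad s⁻¹ → T = 2π/N = 1.3160 × 10³ s = 21.933 min ≈ 21.9 min.

21.9 min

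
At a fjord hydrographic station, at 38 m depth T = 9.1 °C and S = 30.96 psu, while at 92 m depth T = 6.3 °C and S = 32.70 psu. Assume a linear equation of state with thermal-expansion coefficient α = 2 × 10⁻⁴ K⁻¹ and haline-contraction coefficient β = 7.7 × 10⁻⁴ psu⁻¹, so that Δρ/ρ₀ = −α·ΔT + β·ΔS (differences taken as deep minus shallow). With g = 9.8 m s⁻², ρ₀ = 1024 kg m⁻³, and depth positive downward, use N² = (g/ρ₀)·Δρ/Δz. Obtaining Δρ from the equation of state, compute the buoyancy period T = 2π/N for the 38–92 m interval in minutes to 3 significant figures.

5.64 min

ΔT = -2.8 K, ΔS = +1.74 psu (deep − shallow).
Δρ/ρ₀ = −αΔT + βΔS = 5.60 × 10⁻⁴ + 1.3398 × 10⁻³ = 1.8998 × 10⁻³, so Δρ ≈ 1.945 kg m⁻³.
N² = (g/ρ₀)·Δρ/Δz = g·(Δρ/ρ₀)/Δz = 9.8 × 1.8998 × 10⁻³ / 54 = 3.4478 × 10⁻⁴ s⁻².
N = √(3.4478 × 10⁻⁴) = 0.018568 rad s⁻¹ → T = 2π/N = 338.39 s = 5.6398 min ≈ 5.64 min.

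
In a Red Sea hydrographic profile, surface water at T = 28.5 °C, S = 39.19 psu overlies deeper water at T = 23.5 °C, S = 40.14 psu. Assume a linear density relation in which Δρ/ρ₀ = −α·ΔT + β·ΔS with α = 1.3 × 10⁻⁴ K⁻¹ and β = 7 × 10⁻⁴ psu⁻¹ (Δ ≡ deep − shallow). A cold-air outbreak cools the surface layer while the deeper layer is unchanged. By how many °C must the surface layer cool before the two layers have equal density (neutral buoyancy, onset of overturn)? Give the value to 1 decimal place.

10.1 °C

Neutral buoyancy requires Δρ = 0, i.e. −α(T_deep − T_surf′) + β(S_deep − S_surf) = 0.
T_surf′ = T_deep − (β/α)·ΔS = 23.5 − (7 × 10⁻⁴/1.3 × 10⁻⁴)·(+0.95) = 18.385 °C.
Cooling required: 28.5 − (18.385) = 10.115 °C.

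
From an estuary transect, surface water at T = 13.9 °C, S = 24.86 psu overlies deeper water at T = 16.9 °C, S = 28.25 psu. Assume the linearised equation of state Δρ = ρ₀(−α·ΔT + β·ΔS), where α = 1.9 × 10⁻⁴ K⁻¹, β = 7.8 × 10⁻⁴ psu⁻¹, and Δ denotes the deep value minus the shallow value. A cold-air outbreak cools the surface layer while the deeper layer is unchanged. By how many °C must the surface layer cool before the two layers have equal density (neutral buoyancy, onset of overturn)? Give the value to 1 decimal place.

10.9 °C

Neutral buoyancy requires Δρ = 0, i.e. −α(T_deep − T_surf′) + β(S_deep − S_surf) = 0.
T_surf′ = T_deep − (β/α)·ΔS = 16.9 − (7.8 × 10⁻⁴/1.9 × 10⁻⁴)·(+3.39) = 2.983 °C.
Cooling required: 13.9 − (2.983) = 10.917 °C.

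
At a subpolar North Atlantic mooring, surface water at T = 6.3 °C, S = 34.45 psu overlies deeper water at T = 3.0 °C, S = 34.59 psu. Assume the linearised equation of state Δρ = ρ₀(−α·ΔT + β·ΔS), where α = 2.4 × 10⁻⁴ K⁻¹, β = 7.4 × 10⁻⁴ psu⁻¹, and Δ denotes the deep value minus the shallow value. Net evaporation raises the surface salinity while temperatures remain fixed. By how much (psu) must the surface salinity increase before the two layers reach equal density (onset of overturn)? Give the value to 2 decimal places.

1.21 psu

Neutral buoyancy requires −α(T_deep − T_surf) + β(S_deep − S_surf′) = 0.
S_surf′ = S_deep − (α/β)·ΔT = 34.59 − (2.4 × 10⁻⁴/7.4 × 10⁻⁴)·(-3.3) = 35.6603 psu.
Increase required: 35.6603 − 34.45 = 1.2103 psu.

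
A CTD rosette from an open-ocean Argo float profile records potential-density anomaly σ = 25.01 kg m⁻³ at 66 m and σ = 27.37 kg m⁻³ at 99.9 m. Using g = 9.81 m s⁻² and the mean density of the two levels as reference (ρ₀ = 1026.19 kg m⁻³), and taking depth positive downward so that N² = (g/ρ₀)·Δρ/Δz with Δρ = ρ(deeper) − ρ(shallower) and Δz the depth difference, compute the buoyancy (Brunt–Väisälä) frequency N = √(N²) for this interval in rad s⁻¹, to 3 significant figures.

0.0258 rad s⁻¹

Δρ = 1027.37 − 1025.01 = 2.36 kg m⁻³ over Δz = 99.9 − 66 = 33.9 m.
N² = (9.81/1026.19) × (2.36/33.9) = 6.6551 × 10⁻⁴ s⁻².
N = √(6.6551 × 10⁻⁴) = 0.025797 rad s⁻¹ ≈ 0.0258 rad s⁻¹.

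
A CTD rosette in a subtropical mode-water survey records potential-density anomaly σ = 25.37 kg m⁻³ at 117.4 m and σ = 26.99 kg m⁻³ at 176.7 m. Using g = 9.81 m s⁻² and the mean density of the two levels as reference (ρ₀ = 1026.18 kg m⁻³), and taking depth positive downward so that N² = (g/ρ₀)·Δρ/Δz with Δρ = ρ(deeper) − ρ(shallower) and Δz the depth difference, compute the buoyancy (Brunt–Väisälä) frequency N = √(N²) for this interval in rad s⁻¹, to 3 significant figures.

Δρ = 1026.99 − 1025.37 = 1.62 kg m⁻³ over Δz = 176.7 − 117.4 = 59.3 m.
N² = (9.81/1026.18) × (1.62/59.3) = 2.6116 × 10⁻⁴ s⁻².
N = √(2.6116 × 10⁻⁴) = 0.016160 rad s⁻¹ ≈ 0.0162 rad s⁻¹.

0.0162 rad s⁻¹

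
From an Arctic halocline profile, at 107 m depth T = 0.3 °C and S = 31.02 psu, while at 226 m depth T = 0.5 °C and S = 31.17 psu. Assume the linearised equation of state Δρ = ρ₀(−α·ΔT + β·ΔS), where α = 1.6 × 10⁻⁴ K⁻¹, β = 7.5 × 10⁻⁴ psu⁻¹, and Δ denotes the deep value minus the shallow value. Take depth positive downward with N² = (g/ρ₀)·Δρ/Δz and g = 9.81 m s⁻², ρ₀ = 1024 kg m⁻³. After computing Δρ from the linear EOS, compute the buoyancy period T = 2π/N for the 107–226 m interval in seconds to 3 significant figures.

ΔT = +0.2 K, ΔS = +0.15 psu (deep − shallow).
Δρ/ρ₀ = −αΔT + βΔS = -3.20 × 10⁻⁵ + 1.125 × 10⁻⁴ = 8.05 × 10⁻⁵, so Δρ ≈ 0.08243 kg m⁻³.
N² = (g/ρ₀)·Δρ/Δz = g·(Δρ/ρ₀)/Δz = 9.81 × 8.05 × 10⁻⁵ / 119 = 6.6362 × 10⁻⁶ s⁻².
N = √(6.6362 × 10⁻⁶) = 2.5761 × 10⁻³ rad s⁻¹ → T = 2π/N = 2.4390 × 10³ s ≈ 2.44 × 10³ s.

2.44 × 10³ s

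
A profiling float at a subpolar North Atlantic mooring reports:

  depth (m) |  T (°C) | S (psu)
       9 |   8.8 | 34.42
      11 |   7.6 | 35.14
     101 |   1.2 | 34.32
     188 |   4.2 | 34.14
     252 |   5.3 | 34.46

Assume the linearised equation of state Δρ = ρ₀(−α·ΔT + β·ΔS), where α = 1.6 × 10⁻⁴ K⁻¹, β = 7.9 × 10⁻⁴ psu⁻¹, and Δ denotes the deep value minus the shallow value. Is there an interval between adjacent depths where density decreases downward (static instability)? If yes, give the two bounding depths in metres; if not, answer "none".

Evaluate Δρ/ρ₀ = −αΔT + βΔS across each adjacent pair:
  9–11 m: −αΔT+βΔS = −(1.6 × 10⁻⁴)(-1.2)+(7.9 × 10⁻⁴)(+0.72) = 7.6 × 10⁻⁴ → stable
  11–101 m: −αΔT+βΔS = −(1.6 × 10⁻⁴)(-6.4)+(7.9 × 10⁻⁴)(-0.82) = 3.8 × 10⁻⁴ → stable
  101–188 m: −αΔT+βΔS = −(1.6 × 10⁻⁴)(+3.0)+(7.9 × 10⁻⁴)(-0.18) = -6.2 × 10⁻⁴ → UNSTABLE
  188–252 m: −αΔT+βΔS = −(1.6 × 10⁻⁴)(+1.1)+(7.9 × 10⁻⁴)(+0.32) = 7.7 × 10⁻⁵ → stable
The 101–188 m interval has Δρ < 0: lighter water underlies denser water.

101–188 m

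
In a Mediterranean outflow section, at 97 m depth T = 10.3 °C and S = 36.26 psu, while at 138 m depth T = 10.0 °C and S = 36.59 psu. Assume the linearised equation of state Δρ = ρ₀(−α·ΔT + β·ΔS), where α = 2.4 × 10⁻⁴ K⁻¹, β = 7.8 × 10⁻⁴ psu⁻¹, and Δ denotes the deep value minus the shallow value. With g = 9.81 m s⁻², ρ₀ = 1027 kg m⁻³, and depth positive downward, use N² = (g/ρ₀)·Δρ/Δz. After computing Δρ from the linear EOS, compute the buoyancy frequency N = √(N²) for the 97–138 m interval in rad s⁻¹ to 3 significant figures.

8.88 × 10⁻³ rad s⁻¹

ΔT = -0.3 K, ΔS = +0.33 psu (deep − shallow).
Δρ/ρ₀ = −αΔT + βΔS = 7.20 × 10⁻⁵ + 2.574 × 10⁻⁴ = 3.294 × 10⁻⁴, so Δρ ≈ 0.3383 kg m⁻³.
N² = (g/ρ₀)·Δρ/Δz = g·(Δρ/ρ₀)/Δz = 9.81 × 3.294 × 10⁻⁴ / 41 = 7.8815 × 10⁻⁵ s⁻².
N = √(7.8815 × 10⁻⁵) = 8.8778 × 10⁻³ rad s⁻¹ ≈ 8.88 × 10⁻³ rad s⁻¹.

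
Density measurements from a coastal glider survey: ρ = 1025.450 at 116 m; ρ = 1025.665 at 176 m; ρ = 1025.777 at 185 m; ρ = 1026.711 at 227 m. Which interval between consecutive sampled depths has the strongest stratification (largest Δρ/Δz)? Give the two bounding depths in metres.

185–227 m

Compute the density gradient over each adjacent pair:
  116–176 m: Δρ/Δz = 0.215/60 = 3.6 × 10⁻³ kg m⁻⁴
  176–185 m: Δρ/Δz = 0.112/9 = 0.012 kg m⁻⁴
  185–227 m: Δρ/Δz = 0.934/42 = 0.022 kg m⁻⁴
The largest gradient is in the 185–227 m interval — the pycnocline.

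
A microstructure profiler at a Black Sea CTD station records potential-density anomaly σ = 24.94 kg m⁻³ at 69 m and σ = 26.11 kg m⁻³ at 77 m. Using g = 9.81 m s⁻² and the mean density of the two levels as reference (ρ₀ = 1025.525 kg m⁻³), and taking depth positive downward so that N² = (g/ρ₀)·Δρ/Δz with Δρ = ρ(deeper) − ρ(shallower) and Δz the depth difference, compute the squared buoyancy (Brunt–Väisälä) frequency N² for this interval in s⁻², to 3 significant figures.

Δρ = 1026.11 − 1024.94 = 1.17 kg m⁻³ over Δz = 77 − 69 = 8 m.
N² = (9.81/1025.525) × (1.17/8) = 1.3990 × 10⁻³ s⁻² ≈ 1.40 × 10⁻³ s⁻².
A positive N² confirms static stability across the interval.

1.40 × 10⁻³ s⁻²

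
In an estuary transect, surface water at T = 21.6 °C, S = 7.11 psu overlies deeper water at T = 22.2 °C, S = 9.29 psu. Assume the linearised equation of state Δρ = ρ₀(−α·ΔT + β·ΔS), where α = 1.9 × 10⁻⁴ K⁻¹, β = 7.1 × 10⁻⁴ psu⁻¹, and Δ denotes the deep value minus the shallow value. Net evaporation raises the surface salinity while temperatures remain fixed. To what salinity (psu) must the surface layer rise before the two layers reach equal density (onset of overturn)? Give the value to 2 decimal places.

Neutral buoyancy requires −α(T_deep − T_surf) + β(S_deep − S_surf′) = 0.
S_surf′ = S_deep − (α/β)·ΔT = 9.29 − (1.9 × 10⁻⁴/7.1 × 10⁻⁴)·(+0.6) = 9.1294 psu.
Increase required: 9.1294 − 7.11 = 2.0194 psu.

9.13 psu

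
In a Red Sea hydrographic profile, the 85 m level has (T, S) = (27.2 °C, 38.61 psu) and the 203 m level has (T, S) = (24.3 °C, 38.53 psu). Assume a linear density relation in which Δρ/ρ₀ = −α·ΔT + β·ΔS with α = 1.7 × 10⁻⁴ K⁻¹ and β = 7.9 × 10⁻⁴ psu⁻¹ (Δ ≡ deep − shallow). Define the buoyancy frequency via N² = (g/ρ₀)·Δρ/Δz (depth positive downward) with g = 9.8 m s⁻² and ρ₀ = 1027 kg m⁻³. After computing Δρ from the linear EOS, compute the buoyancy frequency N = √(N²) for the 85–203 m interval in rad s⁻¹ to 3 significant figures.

ΔT = -2.9 K, ΔS = -0.08 psu (deep − shallow).
Δρ/ρ₀ = −αΔT + βΔS = 4.93 × 10⁻⁴ − 6.32 × 10⁻⁵ = 4.298 × 10⁻⁴, so Δρ ≈ 0.4414 kg m⁻³.
N² = (g/ρ₀)·Δρ/Δz = g·(Δρ/ρ₀)/Δz = 9.8 × 4.298 × 10⁻⁴ / 118 = 3.5695 × 10⁻⁵ s⁻².
N = √(3.5695 × 10⁻⁵) = 5.9745 × 10⁻³ rad s⁻¹ ≈ 5.97 × 10⁻³ rad s⁻¹.

5.97 × 10⁻³ rad s⁻¹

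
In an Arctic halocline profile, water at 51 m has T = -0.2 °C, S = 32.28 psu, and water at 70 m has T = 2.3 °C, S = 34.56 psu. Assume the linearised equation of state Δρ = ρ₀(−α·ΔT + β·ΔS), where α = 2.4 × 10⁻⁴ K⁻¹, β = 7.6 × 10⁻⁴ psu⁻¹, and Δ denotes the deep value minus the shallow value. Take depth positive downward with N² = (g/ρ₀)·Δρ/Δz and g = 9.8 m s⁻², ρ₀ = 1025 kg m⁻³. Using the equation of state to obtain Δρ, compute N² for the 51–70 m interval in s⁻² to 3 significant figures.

ΔT = +2.5 K, ΔS = +2.28 psu (deep − shallow).
Δρ/ρ₀ = −αΔT + βΔS = -6.00 × 10⁻⁴ + 1.7328 × 10⁻³ = 1.1328 × 10⁻³, so Δρ ≈ 1.161 kg m⁻³.
N² = (g/ρ₀)·Δρ/Δz = g·(Δρ/ρ₀)/Δz = 9.8 × 1.1328 × 10⁻³ / 19 = 5.8429 × 10⁻⁴ s⁻² ≈ 5.84 × 10⁻⁴ s⁻².

5.84 × 10⁻⁴ s⁻²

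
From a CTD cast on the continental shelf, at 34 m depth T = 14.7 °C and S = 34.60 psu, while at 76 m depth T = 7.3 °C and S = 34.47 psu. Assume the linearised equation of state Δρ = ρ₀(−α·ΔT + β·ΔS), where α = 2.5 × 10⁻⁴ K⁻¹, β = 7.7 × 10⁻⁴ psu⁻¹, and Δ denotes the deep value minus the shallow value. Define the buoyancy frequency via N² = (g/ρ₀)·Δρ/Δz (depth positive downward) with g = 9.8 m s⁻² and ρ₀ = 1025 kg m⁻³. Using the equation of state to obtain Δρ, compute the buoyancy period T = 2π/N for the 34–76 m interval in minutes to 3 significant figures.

5.18 min

ΔT = -7.4 K, ΔS = -0.13 psu (deep − shallow).
Δρ/ρ₀ = −αΔT + βΔS = 1.85 × 10⁻³ − 1.001 × 10⁻⁴ = 1.7499 × 10⁻³, so Δρ ≈ 1.794 kg m⁻³.
N² = (g/ρ₀)·Δρ/Δz = g·(Δρ/ρ₀)/Δz = 9.8 × 1.7499 × 10⁻³ / 42 = 4.0831 × 10⁻⁴ s⁻².
N = √(4.0831 × 10⁻⁴) = 0.020207 rad s⁻¹ → T = 2π/N = 310.94 s = 5.1823 min ≈ 5.18 min.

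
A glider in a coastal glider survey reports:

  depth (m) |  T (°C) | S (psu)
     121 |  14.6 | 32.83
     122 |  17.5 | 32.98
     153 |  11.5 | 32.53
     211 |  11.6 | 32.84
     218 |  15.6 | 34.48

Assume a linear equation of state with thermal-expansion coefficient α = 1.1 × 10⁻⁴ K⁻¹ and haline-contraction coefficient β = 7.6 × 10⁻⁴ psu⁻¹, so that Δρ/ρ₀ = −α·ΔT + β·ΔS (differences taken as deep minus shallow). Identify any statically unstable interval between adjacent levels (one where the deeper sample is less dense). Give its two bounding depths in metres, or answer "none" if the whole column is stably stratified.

121–122 m

Evaluate Δρ/ρ₀ = −αΔT + βΔS across each adjacent pair:
  121–122 m: −αΔT+βΔS = −(1.1 × 10⁻⁴)(+2.9)+(7.6 × 10⁻⁴)(+0.15) = -2.0 × 10⁻⁴ → UNSTABLE
  122–153 m: −αΔT+βΔS = −(1.1 × 10⁻⁴)(-6.0)+(7.6 × 10⁻⁴)(-0.45) = 3.2 × 10⁻⁴ → stable
  153–211 m: −αΔT+βΔS = −(1.1 × 10⁻⁴)(+0.1)+(7.6 × 10⁻⁴)(+0.31) = 2.2 × 10⁻⁴ → stable
  211–218 m: −αΔT+βΔS = −(1.1 × 10⁻⁴)(+4.0)+(7.6 × 10⁻⁴)(+1.64) = 8.1 × 10⁻⁴ → stable
The 121–122 m interval has Δρ < 0: lighter water underlies denser water.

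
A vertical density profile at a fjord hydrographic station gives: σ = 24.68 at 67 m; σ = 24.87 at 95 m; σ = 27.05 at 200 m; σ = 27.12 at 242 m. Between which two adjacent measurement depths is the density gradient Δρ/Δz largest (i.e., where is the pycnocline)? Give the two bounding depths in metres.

Compute the density gradient over each adjacent pair:
  67–95 m: Δρ/Δz = 0.19/28 = 6.8 × 10⁻³ kg m⁻⁴
  95–200 m: Δρ/Δz = 2.18/105 = 0.021 kg m⁻⁴
  200–242 m: Δρ/Δz = 0.07/42 = 1.7 × 10⁻³ kg m⁻⁴
The largest gradient is in the 95–200 m interval — the pycnocline.

95–200 m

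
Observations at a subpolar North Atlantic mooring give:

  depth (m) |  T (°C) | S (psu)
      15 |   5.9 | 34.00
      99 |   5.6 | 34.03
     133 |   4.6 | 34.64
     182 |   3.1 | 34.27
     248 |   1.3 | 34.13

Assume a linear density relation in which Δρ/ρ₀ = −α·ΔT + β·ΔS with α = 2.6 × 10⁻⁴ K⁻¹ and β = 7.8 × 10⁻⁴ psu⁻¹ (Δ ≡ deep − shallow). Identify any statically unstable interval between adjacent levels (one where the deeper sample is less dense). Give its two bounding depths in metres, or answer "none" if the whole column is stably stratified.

Evaluate Δρ/ρ₀ = −αΔT + βΔS across each adjacent pair:
  15–99 m: −αΔT+βΔS = −(2.6 × 10⁻⁴)(-0.3)+(7.8 × 10⁻⁴)(+0.03) = 1.0 × 10⁻⁴ → stable
  99–133 m: −αΔT+βΔS = −(2.6 × 10⁻⁴)(-1.0)+(7.8 × 10⁻⁴)(+0.61) = 7.4 × 10⁻⁴ → stable
  133–182 m: −αΔT+βΔS = −(2.6 × 10⁻⁴)(-1.5)+(7.8 × 10⁻⁴)(-0.37) = 1.0 × 10⁻⁴ → stable
  182–248 m: −αΔT+βΔS = −(2.6 × 10⁻⁴)(-1.8)+(7.8 × 10⁻⁴)(-0.14) = 3.6 × 10⁻⁴ → stable
Every interval has Δρ > 0: the column is stably stratified throughout.

none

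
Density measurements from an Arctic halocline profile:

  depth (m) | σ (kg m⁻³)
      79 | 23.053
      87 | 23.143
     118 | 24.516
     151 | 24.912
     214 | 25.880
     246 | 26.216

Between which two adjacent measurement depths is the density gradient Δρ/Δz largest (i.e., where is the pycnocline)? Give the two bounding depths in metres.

Compute the density gradient over each adjacent pair:
  79–87 m: Δρ/Δz = 0.090/8 = 0.011 kg m⁻⁴
  87–118 m: Δρ/Δz = 1.373/31 = 0.044 kg m⁻⁴
  118–151 m: Δρ/Δz = 0.396/33 = 0.012 kg m⁻⁴
  151–214 m: Δρ/Δz = 0.968/63 = 0.015 kg m⁻⁴
  214–246 m: Δρ/Δz = 0.336/32 = 0.011 kg m⁻⁴
The largest gradient is in the 87–118 m interval — the pycnocline.

87–118 m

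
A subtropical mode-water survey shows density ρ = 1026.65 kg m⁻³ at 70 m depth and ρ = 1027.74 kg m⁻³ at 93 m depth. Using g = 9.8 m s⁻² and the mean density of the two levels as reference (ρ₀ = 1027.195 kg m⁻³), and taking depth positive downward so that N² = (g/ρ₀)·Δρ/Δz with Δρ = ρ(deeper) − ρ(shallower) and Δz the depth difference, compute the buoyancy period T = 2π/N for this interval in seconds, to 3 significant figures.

295 s

Δρ = 1027.74 − 1026.65 = 1.09 kg m⁻³ over Δz = 93 − 70 = 23 m.
N² = (9.8/1027.195) × (1.09/23) = 4.5214 × 10⁻⁴ s⁻².
N = √(4.5214 × 10⁻⁴) = 0.021264 rad s⁻¹, so T = 2π/N = 295.48 s ≈ 295 s.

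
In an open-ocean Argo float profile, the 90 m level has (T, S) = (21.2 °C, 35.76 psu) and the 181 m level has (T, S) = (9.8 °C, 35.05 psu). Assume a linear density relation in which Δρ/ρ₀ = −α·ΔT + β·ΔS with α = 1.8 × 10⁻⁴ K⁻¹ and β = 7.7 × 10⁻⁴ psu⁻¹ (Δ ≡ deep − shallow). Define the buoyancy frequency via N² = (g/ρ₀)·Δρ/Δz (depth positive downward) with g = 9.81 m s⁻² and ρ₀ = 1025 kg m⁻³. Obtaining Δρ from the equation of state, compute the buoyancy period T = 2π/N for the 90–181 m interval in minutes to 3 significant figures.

8.22 min

ΔT = -11.4 K, ΔS = -0.71 psu (deep − shallow).
Δρ/ρ₀ = −αΔT + βΔS = 2.052 × 10⁻³ − 5.467 × 10⁻⁴ = 1.5053 × 10⁻³, so Δρ ≈ 1.543 kg m⁻³.
N² = (g/ρ₀)·Δρ/Δz = g·(Δρ/ρ₀)/Δz = 9.81 × 1.5053 × 10⁻³ / 91 = 1.6227 × 10⁻⁴ s⁻².
N = √(1.6227 × 10⁻⁴) = 0.012739 rad s⁻¹ → T = 2π/N = 493.22 s = 8.2203 min ≈ 8.22 min.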